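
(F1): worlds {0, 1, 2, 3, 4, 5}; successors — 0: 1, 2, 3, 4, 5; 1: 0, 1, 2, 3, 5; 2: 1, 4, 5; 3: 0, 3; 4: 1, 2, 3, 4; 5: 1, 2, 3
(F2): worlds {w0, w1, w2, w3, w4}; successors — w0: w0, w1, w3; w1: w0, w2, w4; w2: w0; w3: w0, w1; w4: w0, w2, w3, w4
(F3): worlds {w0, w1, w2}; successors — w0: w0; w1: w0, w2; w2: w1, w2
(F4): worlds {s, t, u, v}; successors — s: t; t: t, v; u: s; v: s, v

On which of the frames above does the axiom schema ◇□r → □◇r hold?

(F2)

The schema corresponds to convergence: ∀x ∀y ∀z (Rxy ∧ Rxz → ∃w (Ryw ∧ Rzw)).
(F1): fails — R03 and R02 but 3 and 2 have no common successor.
(F2): holds.
(F3): fails — Rw1w2 and Rw1w0 but w2 and w0 have no common successor.
(F4): fails — Rvv and Rvs but v and s have no common successor.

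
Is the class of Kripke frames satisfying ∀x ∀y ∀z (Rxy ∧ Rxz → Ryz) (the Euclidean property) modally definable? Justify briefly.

Yes — defined by ◇p → □◇p

This is a Sahlqvist condition; the 5 axiom ◇p → □◇p defines it.
Suppose ◇p→□◇p is valid. Take Rxy, Rxz and set V(p)={y}. Then ◇p at x, so □◇p at x, so ◇p at z, so some w with Rzw has p; w=y, i.e. Rzy. By symmetry of the argument, Ryz.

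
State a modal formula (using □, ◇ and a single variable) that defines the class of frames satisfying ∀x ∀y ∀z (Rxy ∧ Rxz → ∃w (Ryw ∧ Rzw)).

This is convergence; the standard corresponding axiom is .2: ◇□q → □◇q.
Suppose ◇□q→□◇q is valid. Take Rxy, Rxz and set V(q)={w : Ryw}. Then □q at y so ◇□q at x, so □◇q at x, so ◇q at z, giving w with Rzw and Ryw.

◇□q → □◇q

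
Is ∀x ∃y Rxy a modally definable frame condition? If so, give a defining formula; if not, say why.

Yes: it is seriality, defined by the D schema □r → ◇r.

Definable; □r → ◇r defines it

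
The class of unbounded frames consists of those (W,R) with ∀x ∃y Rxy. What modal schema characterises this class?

□s → ◇s

The condition is seriality. The D schema □s → ◇s defines it.
Suppose □s→◇s is valid. At any x set V(s)=W. Then □s at x, so ◇s at x, so x has a successor.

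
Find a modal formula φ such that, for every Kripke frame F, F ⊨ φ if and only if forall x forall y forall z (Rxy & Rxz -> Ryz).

This is the Euclidean property; the standard corresponding axiom is 5: ◇r → □◇r.
Suppose ◇r→□◇r is valid. Take Rxy, Rxz and set V(r)={y}. Then ◇r at x, so □◇r at x, so ◇r at z, so some w with Rzw has r; w=y, i.e. Rzy. By symmetry of the argument, Ryz.

◇r → □◇r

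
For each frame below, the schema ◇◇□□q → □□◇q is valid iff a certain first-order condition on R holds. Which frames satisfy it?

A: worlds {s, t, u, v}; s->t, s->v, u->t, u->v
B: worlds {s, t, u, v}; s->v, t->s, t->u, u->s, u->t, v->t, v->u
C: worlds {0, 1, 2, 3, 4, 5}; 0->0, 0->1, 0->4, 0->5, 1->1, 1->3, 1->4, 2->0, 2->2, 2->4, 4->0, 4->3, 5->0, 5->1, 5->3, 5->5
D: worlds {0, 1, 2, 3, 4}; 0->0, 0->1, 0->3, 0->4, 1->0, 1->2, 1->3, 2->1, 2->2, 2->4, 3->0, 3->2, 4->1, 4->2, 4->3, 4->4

Frame correspondent (Sahlqvist): ∀x ∀y ∀z ((xR²y ∧ xR²z) → ∃w (yR²w ∧ zRw)) — i.e. a generalized confluence (Geach) condition.
A: holds.
B: fails — tR²s, tR²s but no w with sR²w and sRw.
C: fails — 0R²0, 0R²3 but no w with 0R²w and 3Rw.
D: holds.
Valid on: A, D.

A, D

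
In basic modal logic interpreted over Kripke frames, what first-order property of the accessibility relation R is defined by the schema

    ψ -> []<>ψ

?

Symmetry

This is the B axiom.
Its frame correspondent is symmetry — forall x forall y (Rxy -> Ryx).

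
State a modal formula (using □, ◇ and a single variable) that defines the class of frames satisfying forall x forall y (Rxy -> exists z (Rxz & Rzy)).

This is density; the standard corresponding axiom is C4: □□s → □s.

□□s → □s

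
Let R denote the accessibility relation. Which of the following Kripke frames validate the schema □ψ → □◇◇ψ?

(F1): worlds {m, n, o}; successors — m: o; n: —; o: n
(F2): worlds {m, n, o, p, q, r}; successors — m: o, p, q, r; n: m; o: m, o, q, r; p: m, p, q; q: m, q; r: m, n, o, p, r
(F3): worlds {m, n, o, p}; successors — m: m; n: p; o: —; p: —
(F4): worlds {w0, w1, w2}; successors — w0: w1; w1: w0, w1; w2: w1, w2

The schema corresponds to a generalized confluence (Geach) condition: ∀x ∀z (xRz → ∃w (xRw ∧ zR²w)).
(F1): fails — mRo but no w with mRw and oR²w.
(F2): condition met.
(F3): fails — nRp but no w with nRw and pR²w.
(F4): condition met.
Valid on: (F2), (F4).

(F2), (F4)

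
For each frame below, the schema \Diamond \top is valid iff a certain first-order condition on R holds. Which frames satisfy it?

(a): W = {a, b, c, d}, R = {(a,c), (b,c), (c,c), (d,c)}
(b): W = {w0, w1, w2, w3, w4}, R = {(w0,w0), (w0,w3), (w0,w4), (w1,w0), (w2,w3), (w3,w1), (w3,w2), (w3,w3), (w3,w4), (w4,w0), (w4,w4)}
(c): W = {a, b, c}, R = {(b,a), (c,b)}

(a), (b)

This is the axiom for seriality; its first-order frame correspondent is \forall x \exists y Rxy.
(a): holds.
(b): holds.
(c): fails — world a has no successor.
Valid on: (a), (b).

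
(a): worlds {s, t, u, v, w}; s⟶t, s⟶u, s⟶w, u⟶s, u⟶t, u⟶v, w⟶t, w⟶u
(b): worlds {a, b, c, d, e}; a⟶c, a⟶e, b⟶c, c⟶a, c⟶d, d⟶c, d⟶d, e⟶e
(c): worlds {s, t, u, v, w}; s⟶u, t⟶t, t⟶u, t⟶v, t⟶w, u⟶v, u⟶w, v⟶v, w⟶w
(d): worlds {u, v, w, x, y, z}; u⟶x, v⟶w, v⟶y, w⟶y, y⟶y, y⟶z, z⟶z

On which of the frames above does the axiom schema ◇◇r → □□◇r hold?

none

Frame correspondent (Sahlqvist): ∀x ∀y ∀z ((xR²y ∧ xR²z) → ∃w (y = w ∧ zRw)) — i.e. a generalized confluence (Geach) condition.
(a): fails — sR²s, sR²s but no w* with s=w* and sRw*.
(b): fails — aR²a, aR²a but no w with a=w and aRw.
(c): fails — sR²v, sR²w but no w* with v=w* and wRw*.
(d): fails — vR²y, vR²z but no t with y=t and zRt.
Valid on no frame.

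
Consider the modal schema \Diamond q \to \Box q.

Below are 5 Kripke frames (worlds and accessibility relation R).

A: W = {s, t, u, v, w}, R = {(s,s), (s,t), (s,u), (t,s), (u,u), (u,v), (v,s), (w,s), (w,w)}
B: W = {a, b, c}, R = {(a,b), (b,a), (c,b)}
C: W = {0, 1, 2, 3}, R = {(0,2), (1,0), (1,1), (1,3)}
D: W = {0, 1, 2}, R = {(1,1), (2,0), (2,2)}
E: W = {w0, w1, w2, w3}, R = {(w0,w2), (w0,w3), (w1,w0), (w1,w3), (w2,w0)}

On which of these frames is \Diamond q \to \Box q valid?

This is the axiom for partial functionality; its first-order frame correspondent is \forall x \forall y \forall z (Rxy \wedge Rxz \to y = z).
A: fails — s sees both s and t.
B: satisfies the condition.
C: fails — 1 sees both 0 and 1.
D: fails — 2 sees both 0 and 2.
E: fails — w0 sees both w2 and w3.

B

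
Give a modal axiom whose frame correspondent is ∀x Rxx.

This is reflexivity; the standard corresponding axiom is T: □p → p.
Suppose □p→p is valid. At any x set V(p)={w : Rxw}. Then □p holds at x, so p holds at x, i.e. Rxx.

□p → p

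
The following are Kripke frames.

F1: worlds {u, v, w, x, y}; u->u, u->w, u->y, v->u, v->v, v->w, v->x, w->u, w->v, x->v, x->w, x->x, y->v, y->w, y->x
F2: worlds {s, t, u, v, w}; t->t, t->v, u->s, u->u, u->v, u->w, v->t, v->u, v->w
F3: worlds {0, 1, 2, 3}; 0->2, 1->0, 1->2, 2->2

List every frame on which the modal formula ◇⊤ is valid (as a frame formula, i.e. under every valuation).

Frame correspondent (Sahlqvist): ∀x ∃y Rxy — i.e. seriality.
F1: satisfies the condition.
F2: fails — world s has no successor.
F3: fails — world 3 has no successor.
Valid on: F1.

F1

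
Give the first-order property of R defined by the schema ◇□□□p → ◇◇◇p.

This is a Sahlqvist (Geach-type) schema ◇^1□^3p → □^0◇^3p.
First-order correspondent: ∀x ∀y (xRy → ∃w (yR³w ∧ xR³w)).

∀x ∀y (xRy → ∃w (yR³w ∧ xR³w))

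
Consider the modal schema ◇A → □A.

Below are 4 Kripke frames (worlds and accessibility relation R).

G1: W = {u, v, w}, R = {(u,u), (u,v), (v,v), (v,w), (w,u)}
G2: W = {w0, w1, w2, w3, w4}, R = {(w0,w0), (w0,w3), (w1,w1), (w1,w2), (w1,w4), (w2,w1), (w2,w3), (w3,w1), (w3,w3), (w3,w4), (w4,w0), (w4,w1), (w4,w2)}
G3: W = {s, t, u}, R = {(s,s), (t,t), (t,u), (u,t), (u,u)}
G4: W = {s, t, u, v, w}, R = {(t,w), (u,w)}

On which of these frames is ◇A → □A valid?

G4

This is the axiom for partial functionality; its first-order frame correspondent is ∀x ∀y ∀z (Rxy ∧ Rxz → y = z).
G1: fails — u sees both u and v.
G2: fails — w0 sees both w0 and w3.
G3: fails — t sees both t and u.
G4: satisfies the condition.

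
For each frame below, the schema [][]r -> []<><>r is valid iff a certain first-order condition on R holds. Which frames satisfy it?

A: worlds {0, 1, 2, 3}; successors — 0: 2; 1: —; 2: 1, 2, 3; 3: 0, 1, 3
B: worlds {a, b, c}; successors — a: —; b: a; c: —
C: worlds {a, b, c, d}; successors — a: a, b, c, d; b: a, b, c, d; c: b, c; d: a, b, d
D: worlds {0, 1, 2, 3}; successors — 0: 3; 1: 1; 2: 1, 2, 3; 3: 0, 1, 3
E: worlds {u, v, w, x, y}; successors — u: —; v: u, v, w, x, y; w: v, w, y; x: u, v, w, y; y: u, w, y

C, D

The schema corresponds to a generalized confluence (Geach) condition: forall x forall z (xRz -> exists w (x R^2 w & z R^2 w)).
A: fails — 2R1 but no w with 2R²w and 1R²w.
B: fails — bRa but no w with bR²w and aR²w.
C: satisfies the condition.
D: satisfies the condition.
E: fails — vRu but no t with vR²t and uR²t.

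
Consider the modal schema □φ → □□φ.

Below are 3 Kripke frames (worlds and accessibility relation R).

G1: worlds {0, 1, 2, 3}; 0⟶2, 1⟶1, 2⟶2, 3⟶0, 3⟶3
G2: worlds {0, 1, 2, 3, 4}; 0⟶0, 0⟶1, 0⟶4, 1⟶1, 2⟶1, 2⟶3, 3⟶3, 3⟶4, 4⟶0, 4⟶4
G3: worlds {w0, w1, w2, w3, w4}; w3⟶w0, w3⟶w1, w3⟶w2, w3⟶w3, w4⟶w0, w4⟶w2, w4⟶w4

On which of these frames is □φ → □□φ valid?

This is the axiom for transitivity; its first-order frame correspondent is ∀x ∀y ∀z (Rxy ∧ Ryz → Rxz).
G1: fails — R30 and R02 but not R32.
G2: fails — R34 and R40 but not R30.
G3: ✓.

G3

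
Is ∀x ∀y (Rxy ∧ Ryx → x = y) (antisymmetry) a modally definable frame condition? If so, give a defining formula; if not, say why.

Any modally definable frame class is closed under surjective bounded morphisms.
The 8-cycle (worlds s,t,u,v,w,x,y,z with s→t→u→v→w→x→y→z→s) is antisymmetric. Sending even-indexed worlds to a and odd-indexed worlds to b is a surjective bounded morphism onto the two-world frame with a↔b, which is not antisymmetric.
So no modal formula (or set of formulas) defines exactly the antisymmetric frames.

Not modally definable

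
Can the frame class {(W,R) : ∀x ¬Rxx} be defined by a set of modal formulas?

If a class were modally definable it would be closed under surjective bounded morphisms (Goldblatt–Thomason).
The 4-cycle (worlds 0,1,2,3 with 0→1→2→3→0) is irreflexive, and the map sending every world to a single reflexive point • is a surjective bounded morphism (forth: every edge maps to (•,•); back: every world has a successor). So any modal formula valid on the 4-cycle is also valid on the reflexive point, which is not irreflexive.
Hence irreflexivity is not modally definable.

Not modally definable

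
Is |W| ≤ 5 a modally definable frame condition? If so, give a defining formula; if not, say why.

If a class were modally definable it would be closed under disjoint unions (Goldblatt–Thomason).
Any modal formula valid on each of 6 disjoint one-world frames is valid on their disjoint union (validity is preserved under disjoint unions). Each one-world frame has |W|=1≤5, but the union has |W|=6.
Hence having at most 5 worlds is not modally definable.

Not modally definable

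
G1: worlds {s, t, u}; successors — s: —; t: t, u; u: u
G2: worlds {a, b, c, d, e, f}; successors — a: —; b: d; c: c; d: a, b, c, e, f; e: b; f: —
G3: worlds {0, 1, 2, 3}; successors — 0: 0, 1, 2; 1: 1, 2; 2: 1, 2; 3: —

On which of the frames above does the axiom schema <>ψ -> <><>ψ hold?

G1, G3

This is the axiom for a generalized confluence (Geach) condition; its first-order frame correspondent is forall x forall y (xRy -> exists w (y = w & x R^2 w)).
G1: ✓.
G2: fails — bRd but no w with d=w and bR²w.
G3: ✓.
Valid on: G1, G3.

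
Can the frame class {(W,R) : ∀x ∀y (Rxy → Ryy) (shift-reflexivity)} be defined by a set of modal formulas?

This is a Sahlqvist condition; the T□ axiom □(□r → r) defines it.

Yes — defined by □(□r → r)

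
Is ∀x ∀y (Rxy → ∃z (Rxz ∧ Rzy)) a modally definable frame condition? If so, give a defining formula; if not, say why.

This is a Sahlqvist condition; the C4 axiom □□r → □r defines it.
Suppose □□r→□r is valid. Take Rxy and set V(r)={w : xR²w}. Then □□r at x, so □r at x, so r at y, i.e. ∃z(Rxz∧Rzy).

Yes — defined by □□r → □r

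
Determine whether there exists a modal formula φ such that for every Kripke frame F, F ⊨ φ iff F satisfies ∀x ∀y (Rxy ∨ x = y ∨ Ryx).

Modal frame validity is preserved under disjoint unions.
Take 2 disjoint single-world reflexive frames: each is trivially connected, but their disjoint union has 2 worlds with no edge between distinct components, so it is not connected.
Hence connectedness of R is not modally definable.

No — not modally definable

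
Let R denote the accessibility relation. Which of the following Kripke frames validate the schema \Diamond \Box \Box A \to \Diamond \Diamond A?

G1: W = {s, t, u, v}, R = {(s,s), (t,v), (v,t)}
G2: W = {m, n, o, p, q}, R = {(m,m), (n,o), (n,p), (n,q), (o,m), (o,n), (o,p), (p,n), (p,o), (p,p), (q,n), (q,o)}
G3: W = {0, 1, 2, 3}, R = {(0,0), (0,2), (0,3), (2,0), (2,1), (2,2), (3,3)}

The schema corresponds to a generalized confluence (Geach) condition: \forall x \forall y (xRy \to \exists w (y R^2 w \wedge x R^2 w)).
G1: fails — tRv but no w with vR²w and tR²w.
G2: holds.
G3: fails — 2R1 but no w with 1R²w and 2R²w.

G2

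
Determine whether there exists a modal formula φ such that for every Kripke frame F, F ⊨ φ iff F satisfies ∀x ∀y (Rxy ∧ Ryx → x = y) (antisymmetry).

No — not modally definable

Modal frame validity is preserved under surjective bounded morphisms.
The 4-cycle (worlds 0,1,2,3 with 0→1→2→3→0) is antisymmetric. Sending even-indexed worlds to • and odd-indexed worlds to ∘ is a surjective bounded morphism onto the two-world frame with •↔∘, which is not antisymmetric.
So no modal formula (or set of formulas) defines exactly the antisymmetric frames.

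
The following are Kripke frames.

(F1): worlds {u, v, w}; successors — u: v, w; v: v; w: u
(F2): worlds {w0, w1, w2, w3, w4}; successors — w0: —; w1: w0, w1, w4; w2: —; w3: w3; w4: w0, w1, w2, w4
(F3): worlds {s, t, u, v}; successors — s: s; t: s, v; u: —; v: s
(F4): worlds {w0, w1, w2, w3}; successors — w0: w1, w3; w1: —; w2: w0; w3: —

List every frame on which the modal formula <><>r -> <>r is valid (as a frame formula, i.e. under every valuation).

(F3)

This is the axiom for transitivity; its first-order frame correspondent is forall x forall y forall z (Rxy & Ryz -> Rxz).
(F1): fails — Rwu and Ruv but not Rwv.
(F2): fails — Rw1w4 and Rw4w2 but not Rw1w2.
(F3): holds.
(F4): fails — Rw2w0 and Rw0w1 but not Rw2w1.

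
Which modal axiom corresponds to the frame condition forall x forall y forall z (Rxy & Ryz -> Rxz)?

□p → □□p

A defining formula is □p → □□p (the 4 axiom).
Suppose □p→□□p is valid. Take Rxy, Ryz and set V(p)={w : Rxw}. Then □p at x, so □□p at x, so □p at y, so p at z, i.e. Rxz.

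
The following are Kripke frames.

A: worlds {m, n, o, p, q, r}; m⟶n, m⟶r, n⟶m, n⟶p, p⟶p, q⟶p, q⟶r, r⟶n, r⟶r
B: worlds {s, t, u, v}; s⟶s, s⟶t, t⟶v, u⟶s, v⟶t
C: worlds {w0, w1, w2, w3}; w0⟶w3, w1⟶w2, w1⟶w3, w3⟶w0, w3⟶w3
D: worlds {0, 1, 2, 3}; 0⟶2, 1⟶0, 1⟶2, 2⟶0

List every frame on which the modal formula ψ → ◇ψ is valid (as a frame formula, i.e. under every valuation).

none

Frame correspondent (Sahlqvist): ∀x Rxx — i.e. reflexivity.
A: fails — world m does not see itself.
B: fails — world t does not see itself.
C: fails — world w0 does not see itself.
D: fails — world 0 does not see itself.
Valid on no frame.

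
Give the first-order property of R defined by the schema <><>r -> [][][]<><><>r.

forall x forall y forall z ((x R^2 y & x R^3 z) -> exists w (y = w & z R^3 w))

This is a Sahlqvist (Geach-type) schema ◇^2□^0r → □^3◇^3r.
First-order correspondent: forall x forall y forall z ((x R^2 y & x R^3 z) -> exists w (y = w & z R^3 w)).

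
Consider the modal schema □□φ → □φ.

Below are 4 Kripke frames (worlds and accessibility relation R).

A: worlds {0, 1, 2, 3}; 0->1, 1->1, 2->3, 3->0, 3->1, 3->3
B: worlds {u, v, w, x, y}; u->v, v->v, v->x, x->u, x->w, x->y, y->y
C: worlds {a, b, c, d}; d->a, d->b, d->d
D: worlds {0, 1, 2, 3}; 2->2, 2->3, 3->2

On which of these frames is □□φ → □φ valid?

A, C, D

Frame correspondent (Sahlqvist): ∀x ∀y (Rxy → ∃z (Rxz ∧ Rzy)) — i.e. density.
A: ✓.
B: fails — Rxw but no z with Rxz and Rzw.
C: ✓.
D: ✓.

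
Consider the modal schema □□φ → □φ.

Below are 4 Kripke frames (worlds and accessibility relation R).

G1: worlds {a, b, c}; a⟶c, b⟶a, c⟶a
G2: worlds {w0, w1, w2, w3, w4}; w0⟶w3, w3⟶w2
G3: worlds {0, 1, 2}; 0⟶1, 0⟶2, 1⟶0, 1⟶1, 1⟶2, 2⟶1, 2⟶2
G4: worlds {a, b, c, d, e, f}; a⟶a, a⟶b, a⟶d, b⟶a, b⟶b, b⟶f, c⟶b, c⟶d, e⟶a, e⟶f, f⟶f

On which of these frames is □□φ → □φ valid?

Frame correspondent (Sahlqvist): ∀x ∀y (Rxy → ∃z (Rxz ∧ Rzy)) — i.e. density.
G1: fails — Rac but no z with Raz and Rzc.
G2: fails — Rw3w2 but no z with Rw3z and Rzw2.
G3: satisfies the condition.
G4: fails — Rcd but no z with Rcz and Rzd.

G3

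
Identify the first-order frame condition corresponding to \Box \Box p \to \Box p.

This schema is the C4 axiom.
It corresponds to density: \forall x \forall y (Rxy \to \exists z (Rxz \wedge Rzy)).

Density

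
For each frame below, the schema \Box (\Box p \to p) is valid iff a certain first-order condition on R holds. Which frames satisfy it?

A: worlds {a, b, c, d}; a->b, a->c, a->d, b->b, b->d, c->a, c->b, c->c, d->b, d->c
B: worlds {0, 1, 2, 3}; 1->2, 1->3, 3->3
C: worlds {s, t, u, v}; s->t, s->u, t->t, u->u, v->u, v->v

Frame correspondent (Sahlqvist): \forall x \forall y (Rxy \to Ryy) — i.e. shift-reflexivity.
A: fails — Rca but not Raa.
B: fails — R12 but not R22.
C: satisfies the condition.

C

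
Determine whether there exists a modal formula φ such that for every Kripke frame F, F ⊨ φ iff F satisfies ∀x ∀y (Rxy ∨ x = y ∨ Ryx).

Not definable by any modal formula

Modal frame validity is preserved under disjoint unions.
Take 4 disjoint single-world reflexive frames: each is trivially connected, but their disjoint union has 4 worlds with no edge between distinct components, so it is not connected.
Hence connectedness of R is not modally definable.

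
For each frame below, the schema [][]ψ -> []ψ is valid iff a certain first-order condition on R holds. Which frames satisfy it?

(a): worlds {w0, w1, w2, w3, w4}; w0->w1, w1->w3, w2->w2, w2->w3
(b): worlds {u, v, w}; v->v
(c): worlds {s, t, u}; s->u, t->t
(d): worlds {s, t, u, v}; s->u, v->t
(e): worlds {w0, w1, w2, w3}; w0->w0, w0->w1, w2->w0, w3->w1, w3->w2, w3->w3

The schema corresponds to density: forall x forall y (Rxy -> exists z (Rxz & Rzy)).
(a): fails — Rw0w1 but no z with Rw0z and Rzw1.
(b): condition met.
(c): fails — Rsu but no z with Rsz and Rzu.
(d): fails — Rsu but no z with Rsz and Rzu.
(e): condition met.

(b), (e)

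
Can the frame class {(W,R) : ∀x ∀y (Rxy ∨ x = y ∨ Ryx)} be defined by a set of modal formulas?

Modal frame validity is preserved under disjoint unions.
Take 3 disjoint single-world reflexive frames: each is trivially connected, but their disjoint union has 3 worlds with no edge between distinct components, so it is not connected.
Hence connectedness of R is not modally definable.

No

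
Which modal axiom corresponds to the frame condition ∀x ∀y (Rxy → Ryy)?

□(□p → p)

The condition is shift-reflexivity. The T□ schema □(□p → p) defines it.
Suppose □(□p→p) is valid. Take Rxy and set V(p)={w : Ryw}. Then at y, □p holds; since □(□p→p) at x, □p→p at y, so p at y, i.e. Ryy.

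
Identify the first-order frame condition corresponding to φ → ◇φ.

This is a form of the T axiom.
It corresponds to reflexivity: ∀x Rxx.

reflexivity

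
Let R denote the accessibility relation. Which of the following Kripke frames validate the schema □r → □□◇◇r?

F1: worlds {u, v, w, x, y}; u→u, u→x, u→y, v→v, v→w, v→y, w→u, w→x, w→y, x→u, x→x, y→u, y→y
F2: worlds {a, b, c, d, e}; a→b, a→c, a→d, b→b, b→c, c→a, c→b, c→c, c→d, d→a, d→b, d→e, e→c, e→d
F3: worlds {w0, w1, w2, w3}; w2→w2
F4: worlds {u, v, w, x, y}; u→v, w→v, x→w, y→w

The schema corresponds to a generalized confluence (Geach) condition: ∀x ∀z (xR²z → ∃w (xRw ∧ zR²w)).
F1: ✓.
F2: ✓.
F3: ✓.
F4: fails — xR²v but no t with xRt and vR²t.

F1, F2, F3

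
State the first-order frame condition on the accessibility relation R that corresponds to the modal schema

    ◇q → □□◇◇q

∀x ∀y ∀z ((xRy ∧ xR²z) → ∃w (y = w ∧ zR²w))

This is a Sahlqvist (Geach-type) schema ◇^1□^0q → □^2◇^2q.
Minimal-valuation argument: fix x; take any y with xR^1y and any z with xR^2z. Set V(q) to the set of worlds R-reachable from y in exactly 0 steps. Then □^0q holds at y, so the antecedent holds at x; validity forces ◇^2q at z, giving a w with zR^2w and yR^0w.
First-order correspondent: ∀x ∀y ∀z ((xRy ∧ xR²z) → ∃w (y = w ∧ zR²w)).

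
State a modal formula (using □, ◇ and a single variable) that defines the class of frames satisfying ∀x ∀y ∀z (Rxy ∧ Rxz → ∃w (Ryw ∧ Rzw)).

This is convergence; the standard corresponding axiom is .2: ◇□ψ → □◇ψ.
Suppose ◇□ψ→□◇ψ is valid. Take Rxy, Rxz and set V(ψ)={w : Ryw}. Then □ψ at y so ◇□ψ at x, so □◇ψ at x, so ◇ψ at z, giving w with Rzw and Ryw.

◇□ψ → □◇ψ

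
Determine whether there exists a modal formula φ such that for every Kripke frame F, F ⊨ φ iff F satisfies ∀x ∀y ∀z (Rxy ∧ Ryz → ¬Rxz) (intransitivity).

Modal frame validity is preserved under surjective bounded morphisms.
The 3-cycle (worlds s,t,u with s→t→u→s) is intransitive. Mapping every world to a single reflexive point • is a surjective bounded morphism; the reflexive point is not intransitive (R••∧R•• but R••).
So the class is not modally definable.

Not definable by any modal formula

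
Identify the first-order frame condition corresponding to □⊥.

emptiness of R

□⊥ is valid iff no world has any successor (otherwise □⊥ fails at any world with one).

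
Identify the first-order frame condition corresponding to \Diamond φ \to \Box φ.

partial functionality

This is the CD axiom.
It corresponds to partial functionality: \forall x \forall y \forall z (Rxy \wedge Rxz \to y = z).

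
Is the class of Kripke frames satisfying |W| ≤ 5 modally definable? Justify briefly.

If a class were modally definable it would be closed under disjoint unions (Goldblatt–Thomason).
Any modal formula valid on each of 6 disjoint one-world frames is valid on their disjoint union (validity is preserved under disjoint unions). Each one-world frame has |W|=1≤5, but the union has |W|=6.
So no modal formula (or set of formulas) defines exactly the |W|≤5 frames.

No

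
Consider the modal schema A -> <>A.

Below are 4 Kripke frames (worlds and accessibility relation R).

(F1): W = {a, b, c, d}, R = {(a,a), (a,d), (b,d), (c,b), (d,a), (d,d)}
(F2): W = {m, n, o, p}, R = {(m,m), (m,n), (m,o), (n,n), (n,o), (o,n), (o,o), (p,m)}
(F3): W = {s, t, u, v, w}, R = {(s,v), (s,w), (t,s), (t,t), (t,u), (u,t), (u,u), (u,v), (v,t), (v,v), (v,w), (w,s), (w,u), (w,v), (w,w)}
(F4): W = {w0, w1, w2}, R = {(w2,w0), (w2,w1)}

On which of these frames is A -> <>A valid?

none

This is the axiom for reflexivity; its first-order frame correspondent is forall x Rxx.
(F1): fails — world b does not see itself.
(F2): fails — world p does not see itself.
(F3): fails — world s does not see itself.
(F4): fails — world w0 does not see itself.
Valid on no frame.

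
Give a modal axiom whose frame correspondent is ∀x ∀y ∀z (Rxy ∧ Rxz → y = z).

◇q → □q

A defining formula is ◇q → □q (the CD axiom).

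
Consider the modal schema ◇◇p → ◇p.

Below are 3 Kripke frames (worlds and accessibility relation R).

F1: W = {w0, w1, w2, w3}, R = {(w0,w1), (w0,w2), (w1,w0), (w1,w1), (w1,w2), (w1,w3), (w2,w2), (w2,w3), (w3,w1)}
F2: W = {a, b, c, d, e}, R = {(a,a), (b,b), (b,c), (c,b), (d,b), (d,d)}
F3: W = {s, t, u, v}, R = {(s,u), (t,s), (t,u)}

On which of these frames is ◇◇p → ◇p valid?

F3

Frame correspondent (Sahlqvist): ∀x ∀y ∀z (Rxy ∧ Ryz → Rxz) — i.e. transitivity.
F1: fails — Rw3w1 and Rw1w2 but not Rw3w2.
F2: fails — Rcb and Rbc but not Rcc.
F3: ✓.
Valid on: F3.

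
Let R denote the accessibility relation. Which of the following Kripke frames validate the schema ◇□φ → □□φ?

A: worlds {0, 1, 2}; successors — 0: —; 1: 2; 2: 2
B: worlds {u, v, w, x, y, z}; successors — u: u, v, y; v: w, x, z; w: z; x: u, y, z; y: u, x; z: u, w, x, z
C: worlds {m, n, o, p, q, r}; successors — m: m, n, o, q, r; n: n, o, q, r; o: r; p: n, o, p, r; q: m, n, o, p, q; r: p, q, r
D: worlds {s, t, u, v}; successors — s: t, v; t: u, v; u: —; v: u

This is the axiom for a generalized confluence (Geach) condition; its first-order frame correspondent is ∀x ∀y ∀z ((xRy ∧ xR²z) → ∃w (yRw ∧ z = w)).
A: ✓.
B: fails — uRu, uR²w but no t with uRt and w=t.
C: fails — mRm, mR²p but no w with mRw and p=w.
D: fails — sRv, sR²v but no w with vRw and v=w.

A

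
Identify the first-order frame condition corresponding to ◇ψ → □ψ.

Suppose ◇ψ→□ψ is valid. Take Rxy, Rxz and set V(ψ)={y}. Then ◇ψ at x, so □ψ at x, so ψ at z, i.e. z=y.

partial functionality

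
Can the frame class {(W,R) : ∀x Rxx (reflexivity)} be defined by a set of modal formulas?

This is a Sahlqvist condition; the T axiom □q → q defines it.

Yes, by □q → q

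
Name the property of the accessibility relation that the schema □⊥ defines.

Emptiness of R

□⊥ is valid iff no world has any successor (otherwise □⊥ fails at any world with one).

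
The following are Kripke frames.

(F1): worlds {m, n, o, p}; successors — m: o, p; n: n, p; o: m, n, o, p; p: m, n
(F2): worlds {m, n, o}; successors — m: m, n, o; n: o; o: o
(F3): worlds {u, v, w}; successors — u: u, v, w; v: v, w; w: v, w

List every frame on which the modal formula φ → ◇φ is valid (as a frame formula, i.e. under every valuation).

(F3)

Frame correspondent (Sahlqvist): ∀x Rxx — i.e. reflexivity.
(F1): fails — world m does not see itself.
(F2): fails — world n does not see itself.
(F3): holds.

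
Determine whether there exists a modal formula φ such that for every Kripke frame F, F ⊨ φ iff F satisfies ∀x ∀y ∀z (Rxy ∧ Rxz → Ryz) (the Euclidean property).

Definable; ◇q → □◇q defines it

Yes: it is the Euclidean property, defined by the 5 schema ◇q → □◇q.
Suppose ◇q→□◇q is valid. Take Rxy, Rxz and set V(q)={y}. Then ◇q at x, so □◇q at x, so ◇q at z, so some w with Rzw has q; w=y, i.e. Rzy. By symmetry of the argument, Ryz.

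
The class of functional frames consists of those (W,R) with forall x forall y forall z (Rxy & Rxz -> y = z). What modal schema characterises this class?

The condition is partial functionality. The CD schema ◇ψ → □ψ defines it.
Suppose ◇ψ→□ψ is valid. Take Rxy, Rxz and set V(ψ)={y}. Then ◇ψ at x, so □ψ at x, so ψ at z, i.e. z=y.

◇ψ → □ψ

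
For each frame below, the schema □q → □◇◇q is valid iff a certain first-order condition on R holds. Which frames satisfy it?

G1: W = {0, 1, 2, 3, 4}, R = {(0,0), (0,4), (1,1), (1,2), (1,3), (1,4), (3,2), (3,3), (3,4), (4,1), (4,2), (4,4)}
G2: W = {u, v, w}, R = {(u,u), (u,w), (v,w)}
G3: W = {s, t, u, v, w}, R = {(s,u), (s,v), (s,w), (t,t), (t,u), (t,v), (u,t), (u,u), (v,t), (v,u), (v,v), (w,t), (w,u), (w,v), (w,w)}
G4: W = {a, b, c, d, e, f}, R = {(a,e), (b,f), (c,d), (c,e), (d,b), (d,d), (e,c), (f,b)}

Frame correspondent (Sahlqvist): ∀x ∀z (xRz → ∃w (xRw ∧ zR²w)) — i.e. a generalized confluence (Geach) condition.
G1: fails — 1R2 but no w with 1Rw and 2R²w.
G2: fails — uRw but no t with uRt and wR²t.
G3: ✓.
G4: ✓.

G3, G4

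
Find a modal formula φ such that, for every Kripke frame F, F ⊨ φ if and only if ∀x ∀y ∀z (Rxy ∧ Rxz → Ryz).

◇q → □◇q

This is the Euclidean property; the standard corresponding axiom is 5: ◇q → □◇q.
Suppose ◇q→□◇q is valid. Take Rxy, Rxz and set V(q)={y}. Then ◇q at x, so □◇q at x, so ◇q at z, so some w with Rzw has q; w=y, i.e. Rzy. By symmetry of the argument, Ryz.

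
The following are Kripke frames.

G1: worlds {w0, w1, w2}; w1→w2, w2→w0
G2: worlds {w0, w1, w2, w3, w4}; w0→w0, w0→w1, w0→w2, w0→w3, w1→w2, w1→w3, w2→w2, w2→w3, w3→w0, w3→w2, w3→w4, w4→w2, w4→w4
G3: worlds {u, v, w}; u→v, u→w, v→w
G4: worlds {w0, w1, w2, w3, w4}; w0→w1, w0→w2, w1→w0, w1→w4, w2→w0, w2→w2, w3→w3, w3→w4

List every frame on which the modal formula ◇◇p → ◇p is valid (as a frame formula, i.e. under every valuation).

This is the axiom for a generalized confluence (Geach) condition; its first-order frame correspondent is ∀x ∀y (xR²y → ∃w (y = w ∧ xRw)).
G1: fails — w1R²w0 but no w with w0=w and w1Rw.
G2: fails — w0R²w4 but no w with w4=w and w0Rw.
G3: satisfies the condition.
G4: fails — w0R²w0 but no w with w0=w and w0Rw.
Valid on: G3.

G3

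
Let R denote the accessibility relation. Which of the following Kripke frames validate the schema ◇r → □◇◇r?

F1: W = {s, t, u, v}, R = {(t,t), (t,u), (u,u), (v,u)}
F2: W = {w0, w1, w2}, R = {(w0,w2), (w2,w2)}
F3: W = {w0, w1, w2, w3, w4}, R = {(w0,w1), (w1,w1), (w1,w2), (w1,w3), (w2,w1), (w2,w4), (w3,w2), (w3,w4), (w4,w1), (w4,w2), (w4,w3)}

F2

The schema corresponds to a generalized confluence (Geach) condition: ∀x ∀y ∀z ((xRy ∧ xRz) → ∃w (y = w ∧ zR²w)).
F1: fails — tRt, tRu but no w with t=w and uR²w.
F2: condition met.
F3: fails — w3Rw4, w3Rw2 but no w with w4=w and w2R²w.
Valid on: F2.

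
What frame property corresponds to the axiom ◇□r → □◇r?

This is the .2 axiom.
Its frame correspondent is convergence — ∀x ∀y ∀z (Rxy ∧ Rxz → ∃w (Ryw ∧ Rzw)).

convergence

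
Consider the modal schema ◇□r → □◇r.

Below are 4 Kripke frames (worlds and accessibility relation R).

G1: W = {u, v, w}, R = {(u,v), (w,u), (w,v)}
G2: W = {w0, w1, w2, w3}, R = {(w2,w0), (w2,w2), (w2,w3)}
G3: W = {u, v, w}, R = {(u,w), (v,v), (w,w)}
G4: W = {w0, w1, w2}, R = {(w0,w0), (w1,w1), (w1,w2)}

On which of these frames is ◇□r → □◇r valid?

G3

The schema corresponds to convergence: ∀x ∀y ∀z (Rxy ∧ Rxz → ∃w (Ryw ∧ Rzw)).
G1: fails — Ruv and Ruv but v and v have no common successor.
G2: fails — Rw2w0 and Rw2w0 but w0 and w0 have no common successor.
G3: holds.
G4: fails — Rw1w2 and Rw1w2 but w2 and w2 have no common successor.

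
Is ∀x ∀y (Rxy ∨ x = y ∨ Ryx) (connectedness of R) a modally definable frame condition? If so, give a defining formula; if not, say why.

No

If a class were modally definable it would be closed under disjoint unions (Goldblatt–Thomason).
Take 2 disjoint single-world reflexive frames: each is trivially connected, but their disjoint union has 2 worlds with no edge between distinct components, so it is not connected.
Hence connectedness of R is not modally definable.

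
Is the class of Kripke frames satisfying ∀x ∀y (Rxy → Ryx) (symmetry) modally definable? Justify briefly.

Yes — defined by p → □◇p

Yes: it is symmetry, defined by the B schema p → □◇p.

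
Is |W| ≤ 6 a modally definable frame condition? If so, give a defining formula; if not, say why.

No

If a class were modally definable it would be closed under disjoint unions (Goldblatt–Thomason).
Any modal formula valid on each of 7 disjoint one-world frames is valid on their disjoint union (validity is preserved under disjoint unions). Each one-world frame has |W|=1≤6, but the union has |W|=7.
So no modal formula (or set of formulas) defines exactly the |W|≤6 frames.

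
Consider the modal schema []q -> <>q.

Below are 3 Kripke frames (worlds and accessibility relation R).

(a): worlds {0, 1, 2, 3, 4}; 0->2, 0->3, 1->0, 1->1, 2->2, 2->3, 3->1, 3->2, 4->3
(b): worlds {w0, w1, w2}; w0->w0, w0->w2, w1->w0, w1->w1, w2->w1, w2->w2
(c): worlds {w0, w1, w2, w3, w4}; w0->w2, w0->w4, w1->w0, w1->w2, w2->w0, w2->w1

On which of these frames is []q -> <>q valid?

Frame correspondent (Sahlqvist): forall x exists y Rxy — i.e. seriality.
(a): satisfies the condition.
(b): satisfies the condition.
(c): fails — world w3 has no successor.
Valid on: (a), (b).

(a), (b)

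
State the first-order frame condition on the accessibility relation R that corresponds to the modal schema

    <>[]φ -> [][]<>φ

forall x forall y forall z ((xRy & x R^2 z) -> exists w (yRw & zRw))

This is a Sahlqvist (Geach-type) schema ◇^1□^1φ → □^2◇^1φ.
Minimal-valuation argument: fix x; take any y with xR^1y and any z with xR^2z. Set V(φ) to the set of worlds R-reachable from y in exactly 1 step. Then □^1φ holds at y, so the antecedent holds at x; validity forces ◇^1φ at z, giving a w with zR^1w and yR^1w.
First-order correspondent: forall x forall y forall z ((xRy & x R^2 z) -> exists w (yRw & zRw)).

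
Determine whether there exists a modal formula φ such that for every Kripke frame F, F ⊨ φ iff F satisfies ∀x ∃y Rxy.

Yes, by □q → ◇q

This is a Sahlqvist condition; the D axiom □q → ◇q defines it.
Suppose □q→◇q is valid. At any x set V(q)=W. Then □q at x, so ◇q at x, so x has a successor.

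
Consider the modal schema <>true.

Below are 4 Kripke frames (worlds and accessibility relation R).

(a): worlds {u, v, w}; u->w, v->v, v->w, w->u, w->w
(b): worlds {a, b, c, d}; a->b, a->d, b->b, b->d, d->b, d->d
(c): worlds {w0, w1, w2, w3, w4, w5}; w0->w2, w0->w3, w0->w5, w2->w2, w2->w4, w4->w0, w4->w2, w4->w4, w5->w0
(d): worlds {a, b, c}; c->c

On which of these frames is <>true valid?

(a)

This is the axiom for seriality; its first-order frame correspondent is forall x exists y Rxy.
(a): holds.
(b): fails — world c has no successor.
(c): fails — world w1 has no successor.
(d): fails — world a has no successor.
Valid on: (a).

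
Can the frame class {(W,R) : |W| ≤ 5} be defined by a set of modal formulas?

No — not modally definable

Modal frame validity is preserved under disjoint unions.
Any modal formula valid on each of 6 disjoint one-world frames is valid on their disjoint union (validity is preserved under disjoint unions). Each one-world frame has |W|=1≤5, but the union has |W|=6.
So the class is not modally definable.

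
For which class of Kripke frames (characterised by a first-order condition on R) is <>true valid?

This is a form of the D axiom.
It corresponds to seriality: forall x exists y Rxy.

seriality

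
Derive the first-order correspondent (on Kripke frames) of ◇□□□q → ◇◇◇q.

∀x ∀y (xRy → ∃w (yR³w ∧ xR³w))

This is a Sahlqvist (Geach-type) schema ◇^1□^3q → □^0◇^3q.
First-order correspondent: ∀x ∀y (xRy → ∃w (yR³w ∧ xR³w)).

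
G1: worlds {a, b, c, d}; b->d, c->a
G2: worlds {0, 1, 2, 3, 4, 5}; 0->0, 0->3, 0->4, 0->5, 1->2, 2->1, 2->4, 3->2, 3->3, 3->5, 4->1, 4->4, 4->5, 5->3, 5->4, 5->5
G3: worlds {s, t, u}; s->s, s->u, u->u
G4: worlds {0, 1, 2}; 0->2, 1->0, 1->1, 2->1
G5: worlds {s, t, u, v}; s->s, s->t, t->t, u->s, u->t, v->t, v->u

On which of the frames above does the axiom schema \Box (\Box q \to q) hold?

This is the axiom for shift-reflexivity; its first-order frame correspondent is \forall x \forall y (Rxy \to Ryy).
G1: fails — Rca but not Raa.
G2: fails — R32 but not R22.
G3: ✓.
G4: fails — R10 but not R00.
G5: fails — Rvu but not Ruu.
Valid on: G3.

G3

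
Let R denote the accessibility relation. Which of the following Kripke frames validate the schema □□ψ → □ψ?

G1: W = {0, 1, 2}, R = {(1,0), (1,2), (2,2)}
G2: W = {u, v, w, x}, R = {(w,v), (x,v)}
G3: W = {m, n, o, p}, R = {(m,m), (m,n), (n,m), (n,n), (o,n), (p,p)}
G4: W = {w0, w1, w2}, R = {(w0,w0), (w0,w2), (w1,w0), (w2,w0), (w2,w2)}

Frame correspondent (Sahlqvist): ∀x ∀y (Rxy → ∃z (Rxz ∧ Rzy)) — i.e. density.
G1: fails — R10 but no z with R1z and Rz0.
G2: fails — Rxv but no z with Rxz and Rzv.
G3: satisfies the condition.
G4: satisfies the condition.

G3, G4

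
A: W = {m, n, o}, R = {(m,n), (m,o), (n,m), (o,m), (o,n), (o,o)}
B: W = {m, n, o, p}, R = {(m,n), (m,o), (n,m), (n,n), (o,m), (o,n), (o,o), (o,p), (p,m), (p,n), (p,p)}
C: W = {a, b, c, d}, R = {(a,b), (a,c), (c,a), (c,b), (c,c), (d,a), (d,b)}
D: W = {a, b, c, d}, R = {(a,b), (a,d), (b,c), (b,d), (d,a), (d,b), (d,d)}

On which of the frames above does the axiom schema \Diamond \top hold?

A, B

This is the axiom for seriality; its first-order frame correspondent is \forall x \exists y Rxy.
A: satisfies the condition.
B: satisfies the condition.
C: fails — world b has no successor.
D: fails — world c has no successor.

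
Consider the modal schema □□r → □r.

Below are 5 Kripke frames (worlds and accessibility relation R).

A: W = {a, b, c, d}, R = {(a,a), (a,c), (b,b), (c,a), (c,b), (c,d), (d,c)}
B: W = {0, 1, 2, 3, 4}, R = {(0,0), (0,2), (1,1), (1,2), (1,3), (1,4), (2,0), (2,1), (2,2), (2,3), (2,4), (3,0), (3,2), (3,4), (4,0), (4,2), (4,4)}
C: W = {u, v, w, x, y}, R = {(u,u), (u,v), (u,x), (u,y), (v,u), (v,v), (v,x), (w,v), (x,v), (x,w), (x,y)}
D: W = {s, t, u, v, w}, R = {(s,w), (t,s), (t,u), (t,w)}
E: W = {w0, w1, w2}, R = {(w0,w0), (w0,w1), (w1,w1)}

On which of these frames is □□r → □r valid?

Frame correspondent (Sahlqvist): ∀x ∀y (Rxy → ∃z (Rxz ∧ Rzy)) — i.e. density.
A: fails — Rcd but no z with Rcz and Rzd.
B: holds.
C: fails — Rxw but no z with Rxz and Rzw.
D: fails — Rtu but no z with Rtz and Rzu.
E: holds.
Valid on: B, E.

B, E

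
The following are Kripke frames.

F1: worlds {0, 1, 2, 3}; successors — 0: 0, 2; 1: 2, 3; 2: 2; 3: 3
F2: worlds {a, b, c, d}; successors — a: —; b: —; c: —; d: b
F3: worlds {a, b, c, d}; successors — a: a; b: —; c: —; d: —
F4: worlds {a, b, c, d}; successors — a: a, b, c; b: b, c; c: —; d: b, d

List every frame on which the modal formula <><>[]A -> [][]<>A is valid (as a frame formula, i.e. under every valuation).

Frame correspondent (Sahlqvist): forall x forall y forall z ((x R^2 y & x R^2 z) -> exists w (yRw & zRw)) — i.e. a generalized confluence (Geach) condition.
F1: fails — 1R²2, 1R²3 but no w with 2Rw and 3Rw.
F2: condition met.
F3: condition met.
F4: fails — aR²a, aR²c but no w with aRw and cRw.
Valid on: F2, F3.

F2, F3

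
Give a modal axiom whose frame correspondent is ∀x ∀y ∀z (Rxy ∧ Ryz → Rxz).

□p → □□p

This is transitivity; the standard corresponding axiom is 4: □p → □□p.
Suppose □p→□□p is valid. Take Rxy, Ryz and set V(p)={w : Rxw}. Then □p at x, so □□p at x, so □p at y, so p at z, i.e. Rxz.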